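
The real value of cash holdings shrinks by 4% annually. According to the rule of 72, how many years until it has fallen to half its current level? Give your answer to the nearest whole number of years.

around 18 years

The rule works in reverse for decay: 72/4 ≈ 18.00 years to halve.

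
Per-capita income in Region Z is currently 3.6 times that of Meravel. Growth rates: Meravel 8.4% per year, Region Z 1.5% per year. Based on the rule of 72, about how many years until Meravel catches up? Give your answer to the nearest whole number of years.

Meravel gains on Region Z at 8.4% − 1.5% = 6.9 points a year.
At that relative rate the gap halves every 72/6.9 ≈ 10.43 years.
A 3.6 times gap takes log₂(3.6) ≈ 1.85 halvings to close: 1.85 × 10.43 ≈ 19 years.

roughly 19 years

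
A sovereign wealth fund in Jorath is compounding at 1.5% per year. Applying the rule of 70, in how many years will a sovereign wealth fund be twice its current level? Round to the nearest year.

Doubling time ≈ 70 / 1.5 = 46.67 years.

approximately 47 years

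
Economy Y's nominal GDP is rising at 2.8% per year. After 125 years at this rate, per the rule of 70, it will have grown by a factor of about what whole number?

Doubling time ≈ 70/2.8 = 25.00 years.
125/25.00 ≈ 5 doublings, so about 2^5 = 32×.

≈ 32 times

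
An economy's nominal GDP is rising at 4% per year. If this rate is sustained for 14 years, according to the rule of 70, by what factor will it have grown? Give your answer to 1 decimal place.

about 1.7 times

Doubling time ≈ 70/4 = 17.50 years.
14 years / 17.50 ≈ 0.80 doublings → factor 2^0.80 ≈ 1.7.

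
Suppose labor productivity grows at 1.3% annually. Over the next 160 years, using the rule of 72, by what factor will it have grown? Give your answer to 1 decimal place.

7.4 times

Doubling time ≈ 72/1.3 = 55.38 years.
160 years / 55.38 ≈ 2.89 doublings → factor 2^2.89 ≈ 7.4.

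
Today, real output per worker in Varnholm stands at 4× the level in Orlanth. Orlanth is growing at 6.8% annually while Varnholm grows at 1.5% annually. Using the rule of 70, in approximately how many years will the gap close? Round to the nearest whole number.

about 26 years

Orlanth gains on Varnholm at 6.8% − 1.5% = 5.3 points a year.
At that relative rate the gap halves every 70/5.3 ≈ 13.21 years.
A 4× gap closes after 2 halvings: 2 × 13.21 ≈ 26 years.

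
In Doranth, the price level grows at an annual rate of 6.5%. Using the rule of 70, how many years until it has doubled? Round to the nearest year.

Doubling time ≈ 70 / 6.5 = 10.77 years.

around 11 years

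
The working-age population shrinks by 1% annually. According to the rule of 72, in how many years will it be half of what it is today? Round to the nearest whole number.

Falling at 1%, it halves about every 72/1 = 72.00 years.

approximately 72 years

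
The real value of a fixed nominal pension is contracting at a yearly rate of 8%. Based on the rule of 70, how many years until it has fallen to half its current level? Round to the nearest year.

roughly 9 years

Halving time ≈ 70 / 8 = 8.75 → 9 years.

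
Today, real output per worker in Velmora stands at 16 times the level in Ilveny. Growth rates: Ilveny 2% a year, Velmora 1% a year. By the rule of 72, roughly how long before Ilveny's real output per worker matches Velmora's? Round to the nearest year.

roughly 288 years

What matters is the difference: 1 pp.
Rule of 72 on the gap: the ratio halves every 72/1 ≈ 72.00 years.
A 16 times gap closes after 4 halvings: 4 × 72.00 ≈ 288 years.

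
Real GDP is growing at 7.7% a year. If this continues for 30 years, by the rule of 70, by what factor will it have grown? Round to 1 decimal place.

approximately 9.8 times

Doubling time ≈ 70/7.7 = 9.09 years.
30 years / 9.09 ≈ 3.30 doublings → factor 2^3.30 ≈ 9.8.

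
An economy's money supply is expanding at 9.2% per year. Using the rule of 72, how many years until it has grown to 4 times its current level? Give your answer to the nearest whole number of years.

One doubling takes 72/9.2 = 7.83 years.
4× is 2 doublings, so 2 × 7.83 ≈ 16 years.

around 16 years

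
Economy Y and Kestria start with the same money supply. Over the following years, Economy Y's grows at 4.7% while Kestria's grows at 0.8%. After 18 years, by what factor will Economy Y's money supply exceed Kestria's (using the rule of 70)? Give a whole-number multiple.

approximately 2 times

Only the 3.9-point difference matters.
70/3.9 ≈ 17.95 years per doubling of the ratio; 18 years gives 1.00 doublings, so ≈ 2×.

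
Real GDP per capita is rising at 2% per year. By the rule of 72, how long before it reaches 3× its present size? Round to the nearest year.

At 2% it doubles every 72/2 ≈ 36.00 years.
Reaching 3× takes log₂(3) ≈ 1.58 doublings.
1.58 × 36.00 ≈ 57 years.

≈ 57 years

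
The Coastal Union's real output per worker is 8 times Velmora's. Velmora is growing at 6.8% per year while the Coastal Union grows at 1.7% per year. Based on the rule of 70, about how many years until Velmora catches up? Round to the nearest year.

around 41 years

Velmora gains on the Coastal Union at 6.8% − 1.7% = 5.1 points a year.
At that relative rate the gap halves every 70/5.1 ≈ 13.73 years.
An 8 times gap closes after 3 halvings: 3 × 13.73 ≈ 41 years.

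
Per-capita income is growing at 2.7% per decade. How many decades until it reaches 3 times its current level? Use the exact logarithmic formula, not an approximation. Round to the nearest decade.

t = ln(3) / ln(1 + 0.027) = 1.0986 / 0.026642 ≈ 41.24.
≈ 41 decades.

41 decades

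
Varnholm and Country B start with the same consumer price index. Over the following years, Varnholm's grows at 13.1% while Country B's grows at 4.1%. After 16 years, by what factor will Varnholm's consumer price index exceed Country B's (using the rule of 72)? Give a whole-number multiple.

Varnholm pulls ahead at 9 pp per year, so the ratio doubles every 72/9 ≈ 8.00 years.
In 16 years that's 2.00 doublings: 2^2.00 ≈ 4.

roughly 4 times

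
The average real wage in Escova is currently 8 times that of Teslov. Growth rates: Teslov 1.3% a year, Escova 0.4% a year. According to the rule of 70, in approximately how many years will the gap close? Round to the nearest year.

What matters is the difference: 0.9 pp.
Rule of 70 on the gap: the ratio halves every 70/0.9 ≈ 77.78 years.
An 8 times gap closes after 3 halvings: 3 × 77.78 ≈ 233 years.

roughly 233 years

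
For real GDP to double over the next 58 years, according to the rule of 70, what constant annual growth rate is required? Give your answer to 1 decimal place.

1.2%

70 / 58 ≈ 1.21, so about 1.2% a year.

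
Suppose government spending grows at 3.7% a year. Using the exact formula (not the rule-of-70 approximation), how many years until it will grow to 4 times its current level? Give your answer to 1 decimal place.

t = ln(4) / ln(1 + 0.037) = 1.3863 / 0.036332 ≈ 38.16.

38.2 years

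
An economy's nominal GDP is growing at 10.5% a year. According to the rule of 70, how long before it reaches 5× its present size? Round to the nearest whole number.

Doubling time ≈ 70/10.5 = 6.67 years.
5× is log₂ 5 ≈ 2.32 doublings, so ≈ 2.32 × 6.67 = 15 years.

about 15 years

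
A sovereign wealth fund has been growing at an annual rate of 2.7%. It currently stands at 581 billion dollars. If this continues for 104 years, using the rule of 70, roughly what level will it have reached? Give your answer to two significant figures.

Doubling time ≈ 70/2.7 = 25.93 years.
104 years is 104/25.93 ≈ 4.01 doublings, a factor of 2^4.01 ≈ 16.11.
581 × 16.11 ≈ 9400 billion dollars.

≈ 9400 billion dollars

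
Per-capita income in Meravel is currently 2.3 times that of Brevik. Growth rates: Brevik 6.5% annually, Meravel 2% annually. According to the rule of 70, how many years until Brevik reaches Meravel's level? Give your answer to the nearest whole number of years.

The growth-rate gap is 6.5% − 2% = 4.5 percentage points.
So the ratio between them halves every 70/4.5 ≈ 15.56 years.
A 2.3 times gap takes log₂(2.3) ≈ 1.20 halvings to close: 1.20 × 15.56 ≈ 19 years.

about 19 years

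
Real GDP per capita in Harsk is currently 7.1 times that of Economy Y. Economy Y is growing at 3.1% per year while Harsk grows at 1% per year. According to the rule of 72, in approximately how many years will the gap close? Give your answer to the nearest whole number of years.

around 97 years

What matters is the difference: 2.1 pp.
Rule of 72 on the gap: the ratio halves every 72/2.1 ≈ 34.29 years.
A 7.1 times gap takes log₂(7.1) ≈ 2.83 halvings to close: 2.83 × 34.29 ≈ 97 years.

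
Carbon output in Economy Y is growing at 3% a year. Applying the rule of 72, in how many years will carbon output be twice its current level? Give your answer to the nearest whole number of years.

Doubling time ≈ 72 / 3 = 24.00 years.

≈ 24 years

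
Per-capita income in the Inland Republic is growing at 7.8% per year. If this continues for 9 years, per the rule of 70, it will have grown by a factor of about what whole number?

≈ 2 times

70/7.8 ≈ 8.97 years per doubling.
9 years fits 1 doubling: 2^1 = 2.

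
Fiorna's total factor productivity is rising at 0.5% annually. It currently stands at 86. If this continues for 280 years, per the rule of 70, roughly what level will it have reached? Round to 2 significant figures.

Doubling time ≈ 70/0.5 = 140.00 years.
280 years is 280/140.00 ≈ 2.00 doublings, a factor of 2^2.00 ≈ 4.00.
86 × 4.00 ≈ 340.

around 340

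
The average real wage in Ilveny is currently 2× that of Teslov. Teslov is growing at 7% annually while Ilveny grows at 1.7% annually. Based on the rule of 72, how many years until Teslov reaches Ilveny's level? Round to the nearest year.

≈ 14 years

Teslov gains on Ilveny at 7% − 1.7% = 5.3 points a year.
At that relative rate the gap halves every 72/5.3 ≈ 13.58 years.
A 2× gap closes after 1 halving: 1 × 13.58 ≈ 14 years.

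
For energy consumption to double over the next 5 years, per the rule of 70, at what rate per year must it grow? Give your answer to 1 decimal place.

≈ 14.0% per year

70 / 5 ≈ 14.00, so about 14.0% per year.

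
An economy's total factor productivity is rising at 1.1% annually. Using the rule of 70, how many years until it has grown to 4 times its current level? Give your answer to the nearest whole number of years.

At 1.1% it doubles every 70/1.1 ≈ 63.64 years.
Getting to 4× needs 2 doublings: 2 × 63.64 ≈ 127 years.

around 127 years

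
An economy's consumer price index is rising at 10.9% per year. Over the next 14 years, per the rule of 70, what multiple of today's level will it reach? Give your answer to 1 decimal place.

Doubling time ≈ 70/10.9 = 6.42 years.
14 years / 6.42 ≈ 2.18 doublings → factor 2^2.18 ≈ 4.5.

roughly 4.5 times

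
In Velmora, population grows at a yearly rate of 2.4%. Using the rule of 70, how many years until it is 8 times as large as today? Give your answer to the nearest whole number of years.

At 2.4% it doubles every 70/2.4 ≈ 29.17 years.
Getting to 8× needs 3 doublings: 3 × 29.17 ≈ 88 years.

roughly 88 years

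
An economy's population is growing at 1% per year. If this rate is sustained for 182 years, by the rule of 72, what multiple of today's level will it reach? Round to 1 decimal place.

approximately 5.8 times

Doubling time ≈ 72/1 = 72.00 years.
182 years / 72.00 ≈ 2.53 doublings → factor 2^2.53 ≈ 5.8.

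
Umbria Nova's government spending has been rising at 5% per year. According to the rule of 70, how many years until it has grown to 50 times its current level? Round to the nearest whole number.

Doubling time ≈ 70/5 = 14.00 years.
50× is log₂ 50 ≈ 5.64 doublings, so ≈ 5.64 × 14.00 = 79 years.

roughly 79 years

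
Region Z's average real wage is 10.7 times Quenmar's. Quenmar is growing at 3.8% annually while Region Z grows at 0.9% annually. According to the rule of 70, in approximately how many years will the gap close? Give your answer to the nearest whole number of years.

The growth-rate gap is 3.8% − 0.9% = 2.9 percentage points.
So the ratio between them halves every 70/2.9 ≈ 24.14 years.
A 10.7 times gap takes log₂(10.7) ≈ 3.42 halvings to close: 3.42 × 24.14 ≈ 83 years.

≈ 83 years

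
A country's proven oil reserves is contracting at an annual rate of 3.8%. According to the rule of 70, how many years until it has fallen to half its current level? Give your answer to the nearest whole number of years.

roughly 18 years

Falling at 3.8%, it halves about every 70/3.8 = 18.42 years.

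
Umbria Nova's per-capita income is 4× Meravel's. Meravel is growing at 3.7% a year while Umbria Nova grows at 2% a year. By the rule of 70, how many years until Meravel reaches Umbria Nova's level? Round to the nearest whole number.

The growth-rate gap is 3.7% − 2% = 1.7 percentage points.
So the ratio between them halves every 70/1.7 ≈ 41.18 years.
A 4× gap closes after 2 halvings: 2 × 41.18 ≈ 82 years.

about 82 years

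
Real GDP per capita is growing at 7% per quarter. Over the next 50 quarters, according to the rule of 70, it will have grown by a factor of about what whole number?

At 7% one doubling takes ≈ 10.00 quarters; 50 quarters is 5 of them, so ×32.

about 32 times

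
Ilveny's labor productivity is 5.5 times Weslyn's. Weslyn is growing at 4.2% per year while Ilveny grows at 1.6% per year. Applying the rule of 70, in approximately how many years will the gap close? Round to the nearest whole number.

around 66 years

What matters is the difference: 2.6 pp.
Rule of 70 on the gap: the ratio halves every 70/2.6 ≈ 26.92 years.
A 5.5 times gap takes log₂(5.5) ≈ 2.46 halvings to close: 2.46 × 26.92 ≈ 66 years.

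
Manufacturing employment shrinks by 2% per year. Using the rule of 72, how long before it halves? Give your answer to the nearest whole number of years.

Halving time ≈ 72 / 2 = 36.00 → 36 years.

approximately 36 years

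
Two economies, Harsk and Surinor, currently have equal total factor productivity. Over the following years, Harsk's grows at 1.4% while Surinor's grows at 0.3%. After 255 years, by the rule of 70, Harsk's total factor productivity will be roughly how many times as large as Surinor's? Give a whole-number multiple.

Rate gap = 1.4% − 0.3% = 1.1 points.
The ratio doubles every 70/1.1 ≈ 63.64 years.
255/63.64 ≈ 4.01 doublings → ratio ≈ 2^4.01 ≈ 16.

around 16 times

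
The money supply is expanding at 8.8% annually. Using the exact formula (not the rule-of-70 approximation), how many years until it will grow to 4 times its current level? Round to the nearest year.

16 years

t = ln(4) / ln(1 + 0.088) = 1.3863 / 0.084341 ≈ 16.44.
≈ 16 years.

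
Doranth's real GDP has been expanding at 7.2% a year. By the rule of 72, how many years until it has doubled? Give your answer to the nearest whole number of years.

72/7.2 ≈ 10.00, so it doubles roughly every 10 years.

around 10 years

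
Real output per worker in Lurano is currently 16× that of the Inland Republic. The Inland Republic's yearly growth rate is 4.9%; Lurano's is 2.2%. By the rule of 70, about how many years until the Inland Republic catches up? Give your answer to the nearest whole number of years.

about 104 years

The growth-rate gap is 4.9% − 2.2% = 2.7 percentage points.
So the ratio between them halves every 70/2.7 ≈ 25.93 years.
A 16× gap closes after 4 halvings: 4 × 25.93 ≈ 104 years.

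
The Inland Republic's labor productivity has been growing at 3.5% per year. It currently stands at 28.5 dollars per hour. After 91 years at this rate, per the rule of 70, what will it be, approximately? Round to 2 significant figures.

It doubles every 70/3.5 ≈ 20.00 years, so 91 years is 4.55 doublings.
2^4.55 ≈ 23.43; 28.5 × 23.43 ≈ 670 dollars per hour.

around 670 dollars per hour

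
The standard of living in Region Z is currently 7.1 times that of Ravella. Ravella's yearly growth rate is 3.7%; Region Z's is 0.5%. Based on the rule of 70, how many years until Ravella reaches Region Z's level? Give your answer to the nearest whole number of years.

≈ 62 years

The growth-rate gap is 3.7% − 0.5% = 3.2 percentage points.
So the ratio between them halves every 70/3.2 ≈ 21.88 years.
A 7.1 times gap takes log₂(7.1) ≈ 2.83 halvings to close: 2.83 × 21.88 ≈ 62 years.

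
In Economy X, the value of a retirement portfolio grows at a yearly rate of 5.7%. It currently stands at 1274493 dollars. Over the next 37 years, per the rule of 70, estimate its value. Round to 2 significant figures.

It doubles every 70/5.7 ≈ 12.28 years, so 37 years is 3.01 doublings.
2^3.01 ≈ 8.06; 1274493 × 8.06 ≈ 10000000 dollars.

around 10000000 dollars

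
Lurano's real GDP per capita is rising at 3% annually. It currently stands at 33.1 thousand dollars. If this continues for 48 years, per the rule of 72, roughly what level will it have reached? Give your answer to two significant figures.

around 130 thousand dollars

It doubles every 72/3 ≈ 24.00 years, so 48 years is 2.00 doublings.
2^2.00 ≈ 4.00; 33.1 × 4.00 ≈ 130 thousand dollars.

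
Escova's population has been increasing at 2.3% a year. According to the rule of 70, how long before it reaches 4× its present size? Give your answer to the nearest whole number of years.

≈ 61 years

Doubling time ≈ 70/2.3 = 30.43 years.
4 = 2^2, so 2 doublings → 61 years.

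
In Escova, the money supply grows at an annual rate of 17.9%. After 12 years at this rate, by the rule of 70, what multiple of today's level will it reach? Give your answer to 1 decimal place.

8.4 times

Doubling time ≈ 70/17.9 = 3.91 years.
12 years / 3.91 ≈ 3.07 doublings → factor 2^3.07 ≈ 8.4.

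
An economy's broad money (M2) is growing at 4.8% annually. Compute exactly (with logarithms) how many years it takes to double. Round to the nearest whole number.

15 years

t = ln(2) / ln(1 + 0.048) = 0.6931 / 0.046884 ≈ 14.78.
≈ 15 years.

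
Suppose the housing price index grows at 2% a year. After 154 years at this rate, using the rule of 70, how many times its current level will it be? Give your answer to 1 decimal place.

Doubles every ≈ 35.00 years (70/2).
154 years is 4.40 doublings; 2^4.40 ≈ 21.1×.

21.1 times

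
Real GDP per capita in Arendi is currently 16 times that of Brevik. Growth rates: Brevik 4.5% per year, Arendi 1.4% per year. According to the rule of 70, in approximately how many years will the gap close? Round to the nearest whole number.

≈ 90 years

Brevik gains on Arendi at 4.5% − 1.4% = 3.1 points a year.
At that relative rate the gap halves every 70/3.1 ≈ 22.58 years.
A 16 times gap closes after 4 halvings: 4 × 22.58 ≈ 90 years.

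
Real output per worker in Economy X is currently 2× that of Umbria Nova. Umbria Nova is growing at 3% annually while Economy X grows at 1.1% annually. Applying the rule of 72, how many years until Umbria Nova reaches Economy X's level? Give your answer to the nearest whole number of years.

about 38 years

The growth-rate gap is 3% − 1.1% = 1.9 percentage points.
So the ratio between them halves every 72/1.9 ≈ 37.89 years.
A 2× gap closes after 1 halving: 1 × 37.89 ≈ 38 years.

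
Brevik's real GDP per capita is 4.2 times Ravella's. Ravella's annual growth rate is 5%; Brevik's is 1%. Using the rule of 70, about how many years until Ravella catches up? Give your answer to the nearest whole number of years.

The growth-rate gap is 5% − 1% = 4 percentage points.
So the ratio between them halves every 70/4 ≈ 17.50 years.
A 4.2 times gap takes log₂(4.2) ≈ 2.07 halvings to close: 2.07 × 17.50 ≈ 36 years.

approximately 36 years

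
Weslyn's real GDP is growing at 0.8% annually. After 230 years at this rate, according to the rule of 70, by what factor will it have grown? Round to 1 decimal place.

Doubling time ≈ 70/0.8 = 87.50 years.
230 years / 87.50 ≈ 2.63 doublings → factor 2^2.63 ≈ 6.2.

6.2 times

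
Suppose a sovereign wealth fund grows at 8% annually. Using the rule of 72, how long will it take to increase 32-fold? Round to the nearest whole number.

At 8% it doubles every 72/8 ≈ 9.00 years.
32 = 2^5, so 5 doublings → 45 years.

roughly 45 years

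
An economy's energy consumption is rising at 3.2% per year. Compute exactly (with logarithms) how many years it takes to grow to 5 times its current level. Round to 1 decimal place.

t = ln(5) / ln(1 + 0.032) = 1.6094 / 0.031499 ≈ 51.09.

51.1 years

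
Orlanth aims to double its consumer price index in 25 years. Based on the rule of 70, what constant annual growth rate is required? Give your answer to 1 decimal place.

70 / 25 ≈ 2.80, so about 2.8% annually.

≈ 2.8%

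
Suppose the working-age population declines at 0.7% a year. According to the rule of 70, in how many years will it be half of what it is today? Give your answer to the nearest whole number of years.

≈ 100 years

The rule works in reverse for decay: 70/0.7 ≈ 100.00 years to halve.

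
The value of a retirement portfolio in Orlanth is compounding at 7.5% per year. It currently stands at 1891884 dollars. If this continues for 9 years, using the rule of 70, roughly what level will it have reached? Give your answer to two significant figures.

around 3700000 dollars

Doubling time ≈ 70/7.5 = 9.33 years.
9 years is 9/9.33 ≈ 0.96 doublings, a factor of 2^0.96 ≈ 1.95.
1891884 × 1.95 ≈ 3700000 dollars.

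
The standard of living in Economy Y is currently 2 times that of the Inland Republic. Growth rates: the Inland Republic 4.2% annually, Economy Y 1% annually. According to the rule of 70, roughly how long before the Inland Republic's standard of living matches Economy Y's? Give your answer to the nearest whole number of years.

The growth-rate gap is 4.2% − 1% = 3.2 percentage points.
So the ratio between them halves every 70/3.2 ≈ 21.88 years.
A 2 times gap closes after 1 halving: 1 × 21.88 ≈ 22 years.

approximately 22 years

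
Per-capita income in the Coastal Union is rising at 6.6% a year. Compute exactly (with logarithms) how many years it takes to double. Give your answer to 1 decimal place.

10.8 years

t = ln(2) / ln(1 + 0.066) = 0.6931 / 0.063913 ≈ 10.84.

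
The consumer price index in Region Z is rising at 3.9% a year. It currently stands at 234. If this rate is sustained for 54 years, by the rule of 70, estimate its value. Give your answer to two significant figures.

around 1900

Doubling time ≈ 70/3.9 = 17.95 years.
54 years is 54/17.95 ≈ 3.01 doublings, a factor of 2^3.01 ≈ 8.06.
234 × 8.06 ≈ 1900.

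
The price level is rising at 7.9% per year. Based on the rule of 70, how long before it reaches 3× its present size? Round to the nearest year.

At 7.9% it doubles every 70/7.9 ≈ 8.86 years.
3× is log₂ 3 ≈ 1.58 doublings, so ≈ 1.58 × 8.86 = 14 years.

≈ 14 years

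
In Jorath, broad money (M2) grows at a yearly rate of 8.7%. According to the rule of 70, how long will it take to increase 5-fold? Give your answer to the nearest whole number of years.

Doubling time ≈ 70/8.7 = 8.05 years.
Reaching 5× takes log₂(5) ≈ 2.32 doublings.
2.32 × 8.05 ≈ 19 years.

roughly 19 years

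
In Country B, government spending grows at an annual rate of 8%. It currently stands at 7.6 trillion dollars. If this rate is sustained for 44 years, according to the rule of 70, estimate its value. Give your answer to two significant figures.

250 trillion dollars

It doubles every 70/8 ≈ 8.75 years, so 44 years is 5.03 doublings.
2^5.03 ≈ 32.67; 7.6 × 32.67 ≈ 250 trillion dollars.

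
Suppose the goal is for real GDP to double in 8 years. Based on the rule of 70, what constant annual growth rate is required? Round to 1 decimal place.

70 / 8 ≈ 8.75, so about 8.8% annually.

about 8.8%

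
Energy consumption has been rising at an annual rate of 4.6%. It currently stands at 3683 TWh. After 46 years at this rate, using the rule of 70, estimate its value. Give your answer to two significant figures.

Doubling time ≈ 70/4.6 = 15.22 years.
46 years is 46/15.22 ≈ 3.02 doublings, a factor of 2^3.02 ≈ 8.11.
3683 × 8.11 ≈ 30000 TWh.

around 30000 TWh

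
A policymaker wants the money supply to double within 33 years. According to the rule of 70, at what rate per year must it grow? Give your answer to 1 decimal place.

70 / 33 ≈ 2.12, so about 2.1% per year.

around 2.1%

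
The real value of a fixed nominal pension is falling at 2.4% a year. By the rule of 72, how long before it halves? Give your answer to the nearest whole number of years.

The rule works in reverse for decay: 72/2.4 ≈ 30.00 years to halve.

roughly 30 years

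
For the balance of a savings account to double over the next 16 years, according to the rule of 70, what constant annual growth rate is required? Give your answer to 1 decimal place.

approximately 4.4%

70 / 16 ≈ 4.38, so about 4.4% a year.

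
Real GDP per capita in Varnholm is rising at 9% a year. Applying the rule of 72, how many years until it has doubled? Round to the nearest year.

Doubling time ≈ 72 / 9 = 8.00 years.

about 8 years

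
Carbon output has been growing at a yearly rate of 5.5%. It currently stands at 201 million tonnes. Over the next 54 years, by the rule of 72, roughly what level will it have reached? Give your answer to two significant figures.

3500 million tonnes

It doubles every 72/5.5 ≈ 13.09 years, so 54 years is 4.13 doublings.
2^4.13 ≈ 17.51; 201 × 17.51 ≈ 3500 million tonnes.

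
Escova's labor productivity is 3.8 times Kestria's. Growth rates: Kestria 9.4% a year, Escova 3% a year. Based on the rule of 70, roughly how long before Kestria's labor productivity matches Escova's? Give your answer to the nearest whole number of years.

What matters is the difference: 6.4 pp.
Rule of 70 on the gap: the ratio halves every 70/6.4 ≈ 10.94 years.
A 3.8 times gap takes log₂(3.8) ≈ 1.93 halvings to close: 1.93 × 10.94 ≈ 21 years.

around 21 years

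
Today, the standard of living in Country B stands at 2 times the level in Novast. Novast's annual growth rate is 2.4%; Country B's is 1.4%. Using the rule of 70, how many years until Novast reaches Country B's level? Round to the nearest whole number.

about 70 years

The growth-rate gap is 2.4% − 1.4% = 1 percentage point.
So the ratio between them halves every 70/1 ≈ 70.00 years.
A 2 times gap closes after 1 halving: 1 × 70.00 ≈ 70 years.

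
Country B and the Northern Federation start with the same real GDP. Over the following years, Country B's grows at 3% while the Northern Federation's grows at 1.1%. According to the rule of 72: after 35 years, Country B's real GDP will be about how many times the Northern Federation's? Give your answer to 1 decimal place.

Country B pulls ahead at 1.9 pp per year, so the ratio doubles every 72/1.9 ≈ 37.89 years.
In 35 years that's 0.92 doublings: 2^0.92 ≈ 1.9.

around 1.9 times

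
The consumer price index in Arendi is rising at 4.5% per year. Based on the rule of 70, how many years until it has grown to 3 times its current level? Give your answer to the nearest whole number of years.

roughly 25 years

At 4.5% it doubles every 70/4.5 ≈ 15.56 years.
Reaching 3× takes log₂(3) ≈ 1.58 doublings.
1.58 × 15.56 ≈ 25 years.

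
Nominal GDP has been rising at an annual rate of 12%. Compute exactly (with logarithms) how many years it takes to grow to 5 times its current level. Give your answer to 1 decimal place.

t = ln(5) / ln(1 + 0.12) = 1.6094 / 0.113329 ≈ 14.20.

14.2 years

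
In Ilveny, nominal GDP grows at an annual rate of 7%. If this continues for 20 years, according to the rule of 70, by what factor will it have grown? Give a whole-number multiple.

roughly 4 times

At 7% one doubling takes ≈ 10.00 years; 20 years is 2 of them, so ×4.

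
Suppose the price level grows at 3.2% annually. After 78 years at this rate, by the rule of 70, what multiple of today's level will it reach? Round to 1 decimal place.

Doubling time ≈ 70/3.2 = 21.88 years.
78 years / 21.88 ≈ 3.56 doublings → factor 2^3.56 ≈ 11.8.

approximately 11.8 times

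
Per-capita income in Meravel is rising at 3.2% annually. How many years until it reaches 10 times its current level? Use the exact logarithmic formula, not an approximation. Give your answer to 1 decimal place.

t = ln(10) / ln(1 + 0.032) = 2.3026 / 0.031499 ≈ 73.10.

73.1 years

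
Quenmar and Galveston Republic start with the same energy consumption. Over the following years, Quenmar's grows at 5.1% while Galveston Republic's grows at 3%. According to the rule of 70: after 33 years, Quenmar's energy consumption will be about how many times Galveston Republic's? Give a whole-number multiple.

about 2 times

Rate gap = 5.1% − 3% = 2.1 points.
The ratio doubles every 70/2.1 ≈ 33.33 years.
33/33.33 ≈ 0.99 doublings → ratio ≈ 2^0.99 ≈ 2.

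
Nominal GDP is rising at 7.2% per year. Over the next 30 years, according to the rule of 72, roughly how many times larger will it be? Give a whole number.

At 7.2% one doubling takes ≈ 10.00 years; 30 years is 3 of them, so ×8.

about 8 times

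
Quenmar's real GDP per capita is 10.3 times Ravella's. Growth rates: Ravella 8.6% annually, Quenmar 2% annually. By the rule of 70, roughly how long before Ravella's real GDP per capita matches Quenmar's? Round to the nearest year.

Ravella gains on Quenmar at 8.6% − 2% = 6.6 points a year.
At that relative rate the gap halves every 70/6.6 ≈ 10.61 years.
A 10.3 times gap takes log₂(10.3) ≈ 3.36 halvings to close: 3.36 × 10.61 ≈ 36 years.

around 36 years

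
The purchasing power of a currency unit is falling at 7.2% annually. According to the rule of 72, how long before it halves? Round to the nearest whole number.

Halving time ≈ 72 / 7.2 = 10.00 → 10 years.

approximately 10 years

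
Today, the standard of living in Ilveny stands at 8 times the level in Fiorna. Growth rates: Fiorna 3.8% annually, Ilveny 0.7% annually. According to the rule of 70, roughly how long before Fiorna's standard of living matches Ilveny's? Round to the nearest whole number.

Fiorna gains on Ilveny at 3.8% − 0.7% = 3.1 points a year.
At that relative rate the gap halves every 70/3.1 ≈ 22.58 years.
An 8 times gap closes after 3 halvings: 3 × 22.58 ≈ 68 years.

68 years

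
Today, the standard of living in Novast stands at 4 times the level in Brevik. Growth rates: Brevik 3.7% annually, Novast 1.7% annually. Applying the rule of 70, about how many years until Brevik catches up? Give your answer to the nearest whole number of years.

approximately 70 years

Brevik gains on Novast at 3.7% − 1.7% = 2 points a year.
At that relative rate the gap halves every 70/2 ≈ 35.00 years.
A 4 times gap closes after 2 halvings: 2 × 35.00 ≈ 70 years.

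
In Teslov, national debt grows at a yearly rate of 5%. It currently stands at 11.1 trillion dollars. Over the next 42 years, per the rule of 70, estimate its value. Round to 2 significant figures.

approximately 89 trillion dollars

Doubling time ≈ 70/5 = 14.00 years.
42 years is 42/14.00 ≈ 3.00 doublings, a factor of 2^3.00 ≈ 8.00.
11.1 × 8.00 ≈ 89 trillion dollars.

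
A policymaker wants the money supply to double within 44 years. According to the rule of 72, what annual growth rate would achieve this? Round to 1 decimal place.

72 / 44 ≈ 1.64, so about 1.6% annually.

1.6% annually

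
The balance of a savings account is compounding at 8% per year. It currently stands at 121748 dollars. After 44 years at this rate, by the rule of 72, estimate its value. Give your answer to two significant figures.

It doubles every 72/8 ≈ 9.00 years, so 44 years is 4.89 doublings.
2^4.89 ≈ 29.65; 121748 × 29.65 ≈ 3600000 dollars.

roughly 3600000 dollars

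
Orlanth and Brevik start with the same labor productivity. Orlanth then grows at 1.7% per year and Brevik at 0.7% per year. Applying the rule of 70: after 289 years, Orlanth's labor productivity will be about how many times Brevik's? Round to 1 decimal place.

roughly 17.5 times

Orlanth pulls ahead at 1 pp per year, so the ratio doubles every 70/1 ≈ 70.00 years.
In 289 years that's 4.13 doublings: 2^4.13 ≈ 17.5.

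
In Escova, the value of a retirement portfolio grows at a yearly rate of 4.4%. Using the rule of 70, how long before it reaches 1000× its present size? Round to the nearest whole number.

Doubling time ≈ 70/4.4 = 15.91 years.
1000× is log₂ 1000 ≈ 9.97 doublings, so ≈ 9.97 × 15.91 = 159 years.

about 159 years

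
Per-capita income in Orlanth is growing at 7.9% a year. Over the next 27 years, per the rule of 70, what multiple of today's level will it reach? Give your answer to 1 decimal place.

8.3 times

Doubling time ≈ 70/7.9 = 8.86 years.
27 years / 8.86 ≈ 3.05 doublings → factor 2^3.05 ≈ 8.3.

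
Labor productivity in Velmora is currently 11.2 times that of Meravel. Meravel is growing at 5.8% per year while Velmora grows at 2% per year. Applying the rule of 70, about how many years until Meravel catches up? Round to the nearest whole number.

Meravel gains on Velmora at 5.8% − 2% = 3.8 points a year.
At that relative rate the gap halves every 70/3.8 ≈ 18.42 years.
An 11.2 times gap takes log₂(11.2) ≈ 3.49 halvings to close: 3.49 × 18.42 ≈ 64 years.

about 64 years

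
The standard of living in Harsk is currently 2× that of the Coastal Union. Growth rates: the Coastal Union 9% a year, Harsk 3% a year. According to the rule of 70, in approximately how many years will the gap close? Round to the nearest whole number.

the Coastal Union gains on Harsk at 9% − 3% = 6 points a year.
At that relative rate the gap halves every 70/6 ≈ 11.67 years.
A 2× gap closes after 1 halving: 1 × 11.67 ≈ 12 years.

about 12 years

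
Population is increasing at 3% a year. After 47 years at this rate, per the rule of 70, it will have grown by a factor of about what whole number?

Doubling time ≈ 70/3 = 23.33 years.
47/23.33 ≈ 2 doublings, so about 2^2 = 4×.

around 4 times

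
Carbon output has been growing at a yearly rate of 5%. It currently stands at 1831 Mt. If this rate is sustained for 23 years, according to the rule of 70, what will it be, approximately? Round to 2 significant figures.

It doubles every 70/5 ≈ 14.00 years, so 23 years is 1.64 doublings.
2^1.64 ≈ 3.12; 1831 × 3.12 ≈ 5700 Mt.

around 5700 Mt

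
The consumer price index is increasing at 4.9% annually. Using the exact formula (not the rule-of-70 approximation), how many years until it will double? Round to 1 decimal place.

t = ln(2) / ln(1 + 0.049) = 0.6931 / 0.047837 ≈ 14.49.

14.5 years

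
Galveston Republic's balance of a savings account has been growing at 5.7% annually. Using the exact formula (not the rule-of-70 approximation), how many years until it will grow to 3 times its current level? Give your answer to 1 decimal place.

t = ln(3) / ln(1 + 0.057) = 1.0986 / 0.055435 ≈ 19.82.

19.8 years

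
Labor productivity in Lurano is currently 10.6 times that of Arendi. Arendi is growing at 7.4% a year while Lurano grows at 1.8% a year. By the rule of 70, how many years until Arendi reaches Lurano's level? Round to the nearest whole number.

What matters is the difference: 5.6 pp.
Rule of 70 on the gap: the ratio halves every 70/5.6 ≈ 12.50 years.
A 10.6 times gap takes log₂(10.6) ≈ 3.41 halvings to close: 3.41 × 12.50 ≈ 43 years.

approximately 43 years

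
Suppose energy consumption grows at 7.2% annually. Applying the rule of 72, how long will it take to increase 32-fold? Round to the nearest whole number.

around 50 years

At 7.2% it doubles every 72/7.2 ≈ 10.00 years.
Getting to 32× needs 5 doublings: 5 × 10.00 ≈ 50 years.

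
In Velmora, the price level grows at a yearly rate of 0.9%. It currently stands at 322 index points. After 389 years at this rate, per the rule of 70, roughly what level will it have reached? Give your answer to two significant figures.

roughly 10000 index points

It doubles every 70/0.9 ≈ 77.78 years, so 389 years is 5.00 doublings.
2^5.00 ≈ 32.00; 322 × 32.00 ≈ 10000 index points.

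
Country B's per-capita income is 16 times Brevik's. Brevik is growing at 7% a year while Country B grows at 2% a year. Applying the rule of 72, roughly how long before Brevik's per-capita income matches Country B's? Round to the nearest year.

around 58 years

What matters is the difference: 5 pp.
Rule of 72 on the gap: the ratio halves every 72/5 ≈ 14.40 years.
A 16 times gap closes after 4 halvings: 4 × 14.40 ≈ 58 years.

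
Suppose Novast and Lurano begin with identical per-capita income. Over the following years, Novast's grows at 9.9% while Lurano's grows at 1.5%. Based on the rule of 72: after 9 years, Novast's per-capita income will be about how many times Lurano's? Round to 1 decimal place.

roughly 2.1 times

Novast pulls ahead at 8.4 pp per year, so the ratio doubles every 72/8.4 ≈ 8.57 years.
In 9 years that's 1.05 doublings: 2^1.05 ≈ 2.1.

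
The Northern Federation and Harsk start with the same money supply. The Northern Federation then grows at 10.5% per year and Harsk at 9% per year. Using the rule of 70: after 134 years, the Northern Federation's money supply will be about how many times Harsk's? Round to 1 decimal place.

Rate gap = 10.5% − 9% = 1.5 points.
The ratio doubles every 70/1.5 ≈ 46.67 years.
134/46.67 ≈ 2.87 doublings → ratio ≈ 2^2.87 ≈ 7.3.

7.3 times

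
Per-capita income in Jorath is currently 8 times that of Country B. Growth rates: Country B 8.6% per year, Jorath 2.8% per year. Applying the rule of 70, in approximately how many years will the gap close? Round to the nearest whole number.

approximately 36 years

What matters is the difference: 5.8 pp.
Rule of 70 on the gap: the ratio halves every 70/5.8 ≈ 12.07 years.
An 8 times gap closes after 3 halvings: 3 × 12.07 ≈ 36 years.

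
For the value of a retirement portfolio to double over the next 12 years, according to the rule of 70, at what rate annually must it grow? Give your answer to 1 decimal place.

70 / 12 ≈ 5.83, so about 5.8% annually.

5.8%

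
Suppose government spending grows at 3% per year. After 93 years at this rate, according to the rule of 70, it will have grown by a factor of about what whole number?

70/3 ≈ 23.33 years per doubling.
93 years fits 4 doublings: 2^4 = 16.

about 16 times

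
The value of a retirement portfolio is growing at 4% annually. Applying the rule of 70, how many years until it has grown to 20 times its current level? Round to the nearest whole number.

Doubling time ≈ 70/4 = 17.50 years.
Reaching 20× takes log₂(20) ≈ 4.32 doublings.
4.32 × 17.50 ≈ 76 years.

roughly 76 years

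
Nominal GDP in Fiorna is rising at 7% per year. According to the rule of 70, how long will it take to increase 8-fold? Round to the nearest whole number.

≈ 30 years

At 7% it doubles every 70/7 ≈ 10.00 years.
8 = 2^3, so 3 doublings → 30 years.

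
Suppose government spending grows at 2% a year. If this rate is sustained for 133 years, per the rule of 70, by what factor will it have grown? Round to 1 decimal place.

Doubles every ≈ 35.00 years (70/2).
133 years is 3.80 doublings; 2^3.80 ≈ 13.9×.

approximately 13.9 times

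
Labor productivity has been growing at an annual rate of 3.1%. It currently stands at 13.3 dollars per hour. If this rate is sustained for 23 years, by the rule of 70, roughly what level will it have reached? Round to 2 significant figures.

It doubles every 70/3.1 ≈ 22.58 years, so 23 years is 1.02 doublings.
2^1.02 ≈ 2.03; 13.3 × 2.03 ≈ 27 dollars per hour.

roughly 27 dollars per hour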